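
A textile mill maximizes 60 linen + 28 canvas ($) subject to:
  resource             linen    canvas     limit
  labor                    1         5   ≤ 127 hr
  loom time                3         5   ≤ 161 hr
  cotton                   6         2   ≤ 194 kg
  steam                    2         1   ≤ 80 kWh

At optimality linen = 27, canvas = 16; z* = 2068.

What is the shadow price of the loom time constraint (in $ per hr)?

Binding: loom time and cotton. Non-binding: labor (20 unused), steam (10 unused).
By complementary slackness, y = 0 for the non-binding constraints.
Dual feasibility on the basic columns requires 3·y_loom time + 6·y_cotton = 60, 5·y_loom time + 2·y_cotton = 28.
Solving: y_loom time = 2, y_cotton = 9.
Shadow price of loom time = 2.

2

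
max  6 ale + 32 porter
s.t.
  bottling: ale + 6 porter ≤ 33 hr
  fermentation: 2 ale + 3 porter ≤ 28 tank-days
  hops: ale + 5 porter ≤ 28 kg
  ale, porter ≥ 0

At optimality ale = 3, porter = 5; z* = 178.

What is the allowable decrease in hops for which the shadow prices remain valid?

0.5

Binding constraints: bottling, hops. The basis is B = [[1,6],[1,5]] with det -1.
Per unit decrease in hops, x* moves by d = (-6, 1).
The basis stays optimal until ale reaches 0; allowable decrease = 0.5 kg.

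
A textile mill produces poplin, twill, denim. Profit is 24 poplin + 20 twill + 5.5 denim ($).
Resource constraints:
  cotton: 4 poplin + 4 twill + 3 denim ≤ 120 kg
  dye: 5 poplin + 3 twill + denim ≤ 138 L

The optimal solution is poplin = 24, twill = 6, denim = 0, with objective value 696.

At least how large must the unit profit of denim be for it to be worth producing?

12.5

At the optimum: cotton uses 120 of 120 (binding); dye uses 138 of 138 (binding).
From A_Bᵀ y = c: 4·y_cotton + 5·y_dye = 24; 4·y_cotton + 3·y_dye = 20.
→ y_cotton = 3.5 and y_dye = 2.
denim enters the basis when its profit ≥ yᵀa₃ = 3.5·3 + 2·1 = 12.5.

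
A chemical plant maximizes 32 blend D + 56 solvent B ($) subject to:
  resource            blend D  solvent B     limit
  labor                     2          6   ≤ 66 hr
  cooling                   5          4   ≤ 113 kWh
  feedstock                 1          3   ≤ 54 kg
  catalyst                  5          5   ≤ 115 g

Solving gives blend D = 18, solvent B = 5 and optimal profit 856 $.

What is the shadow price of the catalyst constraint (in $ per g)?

4

Check each constraint at x*: labor 66/66 (tight); cooling 110/113 (slack 3); feedstock 33/54 (slack 21); catalyst 115/115 (tight).
By complementary slackness, y = 0 for the non-binding constraints.
The binding rows give the dual system: 2·y_labor + 5·y_catalyst = 32 and 6·y_labor + 5·y_catalyst = 56.
→ y_labor = 6 and y_catalyst = 4.
Shadow price of catalyst = 4.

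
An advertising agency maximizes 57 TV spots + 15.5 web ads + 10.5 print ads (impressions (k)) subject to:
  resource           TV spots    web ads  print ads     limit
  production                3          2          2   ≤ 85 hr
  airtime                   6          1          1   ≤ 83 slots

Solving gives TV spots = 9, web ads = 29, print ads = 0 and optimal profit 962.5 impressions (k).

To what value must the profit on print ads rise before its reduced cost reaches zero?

15.5

At the optimum: production uses 85 of 85 (binding); airtime uses 83 of 83 (binding).
From A_Bᵀ y = c: 3·y_production + 6·y_airtime = 57; 2·y_production + 1·y_airtime = 15.5.
This yields shadow prices y_production = 4, y_airtime = 7.5.
print ads enters the basis when its profit ≥ yᵀa₃ = 4·2 + 7.5·1 = 15.5.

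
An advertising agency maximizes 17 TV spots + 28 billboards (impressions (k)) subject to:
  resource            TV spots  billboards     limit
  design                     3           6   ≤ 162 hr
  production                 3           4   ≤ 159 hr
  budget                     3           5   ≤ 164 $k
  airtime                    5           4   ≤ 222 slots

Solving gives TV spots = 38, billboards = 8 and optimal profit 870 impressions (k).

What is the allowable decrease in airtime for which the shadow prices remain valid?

114

Binding constraints: design, airtime. The basis is B = [[3,6],[5,4]] with det -18.
Per unit decrease in airtime, x* moves by d = (-0.3333, 0.1667).
The basis stays optimal until TV spots reaches 0; allowable decrease = 114 slots.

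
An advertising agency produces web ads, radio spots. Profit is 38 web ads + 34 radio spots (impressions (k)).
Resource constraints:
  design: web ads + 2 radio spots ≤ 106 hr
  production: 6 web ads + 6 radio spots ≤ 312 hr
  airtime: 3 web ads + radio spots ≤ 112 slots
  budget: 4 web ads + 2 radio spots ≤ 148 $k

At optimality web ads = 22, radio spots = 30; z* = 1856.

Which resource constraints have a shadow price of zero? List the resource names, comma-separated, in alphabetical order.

airtime, design

design: 82/106 (slack 24)
production: 312/312 (binding)
airtime: 96/112 (slack 16)
budget: 148/148 (binding)
By complementary slackness, a constraint with positive slack has shadow price 0 → airtime, design.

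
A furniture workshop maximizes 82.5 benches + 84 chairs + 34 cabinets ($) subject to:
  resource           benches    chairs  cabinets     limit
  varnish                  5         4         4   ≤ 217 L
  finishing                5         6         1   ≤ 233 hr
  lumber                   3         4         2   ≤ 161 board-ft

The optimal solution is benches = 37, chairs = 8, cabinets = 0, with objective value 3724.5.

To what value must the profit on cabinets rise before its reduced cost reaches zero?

At the optimum: varnish uses 217 of 217 (binding); finishing uses 233 of 233 (binding); lumber uses 143 of 161 (slack = 18).
Since lumber is not tight, its dual is 0.
The binding rows give the dual system: 5·y_varnish + 5·y_finishing = 82.5 and 4·y_varnish + 6·y_finishing = 84.
→ y_varnish = 7.5 and y_finishing = 9.
cabinets enters the basis when its profit ≥ yᵀa₃ = 7.5·4 + 9·1 = 39.

39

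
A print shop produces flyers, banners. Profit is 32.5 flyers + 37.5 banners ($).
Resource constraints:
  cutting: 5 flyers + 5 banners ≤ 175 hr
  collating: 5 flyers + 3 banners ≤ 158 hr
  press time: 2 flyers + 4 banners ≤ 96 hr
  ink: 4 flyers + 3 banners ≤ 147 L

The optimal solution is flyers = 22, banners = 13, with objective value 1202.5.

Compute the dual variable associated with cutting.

5.5

Check each constraint at x*: cutting 175/175 (tight); collating 149/158 (slack 9); press time 96/96 (tight); ink 127/147 (slack 20).
Slack constraints have shadow price 0 (complementary slackness).
Dual feasibility on the basic columns requires 5·y_cutting + 2·y_press time = 32.5, 5·y_cutting + 4·y_press time = 37.5.
→ y_cutting = 5.5 and y_press time = 2.5.
Shadow price of cutting = 5.5.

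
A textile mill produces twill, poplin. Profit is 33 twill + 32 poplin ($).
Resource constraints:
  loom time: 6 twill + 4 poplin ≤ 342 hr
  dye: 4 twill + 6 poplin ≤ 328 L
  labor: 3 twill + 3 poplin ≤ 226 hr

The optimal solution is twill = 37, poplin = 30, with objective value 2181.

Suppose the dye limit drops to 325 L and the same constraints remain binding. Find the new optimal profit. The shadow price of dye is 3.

Δb = -3, so new z* = 2181 + (3)·(-3) = 2181 − 9 = 2172.

2172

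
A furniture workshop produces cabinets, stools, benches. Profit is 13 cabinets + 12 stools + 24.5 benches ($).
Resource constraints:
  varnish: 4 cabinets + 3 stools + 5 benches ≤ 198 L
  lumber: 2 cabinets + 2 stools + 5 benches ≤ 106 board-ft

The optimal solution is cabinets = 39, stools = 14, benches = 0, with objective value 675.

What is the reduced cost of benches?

-3

At the optimum: varnish uses 198 of 198 (binding); lumber uses 106 of 106 (binding).
Dual feasibility on the basic columns requires 4·y_varnish + 2·y_lumber = 13, 3·y_varnish + 2·y_lumber = 12.
→ y_varnish = 1 and y_lumber = 4.5.
Reduced cost of benches: c₃ − yᵀa₃ = 24.5 − (1·5 + 4.5·5) = 24.5 − 27.5 = -3.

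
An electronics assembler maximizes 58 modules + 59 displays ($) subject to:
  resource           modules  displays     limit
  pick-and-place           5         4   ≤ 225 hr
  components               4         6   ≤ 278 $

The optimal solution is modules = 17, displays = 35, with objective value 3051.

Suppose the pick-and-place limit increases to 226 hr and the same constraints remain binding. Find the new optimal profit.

Check each constraint at x*: pick-and-place 225/225 (tight); components 278/278 (tight).
From A_Bᵀ y = c: 5·y_pick-and-place + 4·y_components = 58; 4·y_pick-and-place + 6·y_components = 59.
→ y_pick-and-place = 8 and y_components = 4.5.
Δz = y_pick-and-place·Δb = 8 × (1) = 8, so new z* = 3051 + 8 = 3059.

3059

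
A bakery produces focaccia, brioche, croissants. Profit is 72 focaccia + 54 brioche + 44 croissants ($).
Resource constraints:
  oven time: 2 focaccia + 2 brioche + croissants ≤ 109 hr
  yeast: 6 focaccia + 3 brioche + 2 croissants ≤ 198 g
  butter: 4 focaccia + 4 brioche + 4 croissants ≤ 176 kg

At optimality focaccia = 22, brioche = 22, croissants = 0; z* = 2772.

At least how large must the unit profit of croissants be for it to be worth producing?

48

Check each constraint at x*: oven time 88/109 (slack 21); yeast 198/198 (tight); butter 176/176 (tight).
Since oven time is not tight, its dual is 0.
From A_Bᵀ y = c: 6·y_yeast + 4·y_butter = 72; 3·y_yeast + 4·y_butter = 54.
→ y_yeast = 6 and y_butter = 9.
croissants enters the basis when its profit ≥ yᵀa₃ = 6·2 + 9·4 = 48.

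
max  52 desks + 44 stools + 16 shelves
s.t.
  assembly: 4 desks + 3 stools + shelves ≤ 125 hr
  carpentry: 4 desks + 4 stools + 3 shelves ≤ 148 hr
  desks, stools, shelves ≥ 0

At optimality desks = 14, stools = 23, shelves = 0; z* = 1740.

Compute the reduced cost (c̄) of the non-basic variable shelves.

At the optimum: assembly uses 125 of 125 (binding); carpentry uses 148 of 148 (binding).
The binding rows give the dual system: 4·y_assembly + 4·y_carpentry = 52 and 3·y_assembly + 4·y_carpentry = 44.
This yields shadow prices y_assembly = 8, y_carpentry = 5.
Reduced cost of shelves: c₃ − yᵀa₃ = 16 − (8·1 + 5·3) = 16 − 23 = -7.

-7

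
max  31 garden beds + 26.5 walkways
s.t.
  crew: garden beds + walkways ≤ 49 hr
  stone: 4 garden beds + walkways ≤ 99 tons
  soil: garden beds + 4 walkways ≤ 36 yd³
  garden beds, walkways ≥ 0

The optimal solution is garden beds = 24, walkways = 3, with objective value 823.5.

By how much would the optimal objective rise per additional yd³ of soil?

5

Binding: stone and soil. Non-binding: crew (22 unused).
Since crew is not tight, its dual is 0.
Dual feasibility on the basic columns requires 4·y_stone + 1·y_soil = 31, 1·y_stone + 4·y_soil = 26.5.
→ y_stone = 6.5 and y_soil = 5.
Shadow price of soil = 5.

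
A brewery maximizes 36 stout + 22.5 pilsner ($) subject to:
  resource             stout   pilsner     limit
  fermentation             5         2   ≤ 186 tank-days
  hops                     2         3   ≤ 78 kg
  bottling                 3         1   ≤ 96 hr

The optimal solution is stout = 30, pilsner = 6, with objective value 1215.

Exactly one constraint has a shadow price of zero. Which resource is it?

fermentation

fermentation: 162/186 (slack 24)
hops: 78/78 (binding)
bottling: 96/96 (binding)
By complementary slackness, a constraint with positive slack has shadow price 0 → fermentation.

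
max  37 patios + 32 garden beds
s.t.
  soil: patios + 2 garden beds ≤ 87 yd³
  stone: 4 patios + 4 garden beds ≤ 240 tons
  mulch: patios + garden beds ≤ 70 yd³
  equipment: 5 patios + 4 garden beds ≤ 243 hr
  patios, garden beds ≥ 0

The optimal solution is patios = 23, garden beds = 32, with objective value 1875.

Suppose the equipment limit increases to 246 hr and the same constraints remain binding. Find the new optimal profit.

At the optimum: soil uses 87 of 87 (binding); stone uses 220 of 240 (slack = 20); mulch uses 55 of 70 (slack = 15); equipment uses 243 of 243 (binding).
By complementary slackness, y = 0 for the non-binding constraints.
Dual feasibility on the basic columns requires 1·y_soil + 5·y_equipment = 37, 2·y_soil + 4·y_equipment = 32.
This yields shadow prices y_soil = 2, y_equipment = 7.
Δz = y_equipment·Δb = 7 × (3) = 21, so new z* = 1875 + 21 = 1896.

1896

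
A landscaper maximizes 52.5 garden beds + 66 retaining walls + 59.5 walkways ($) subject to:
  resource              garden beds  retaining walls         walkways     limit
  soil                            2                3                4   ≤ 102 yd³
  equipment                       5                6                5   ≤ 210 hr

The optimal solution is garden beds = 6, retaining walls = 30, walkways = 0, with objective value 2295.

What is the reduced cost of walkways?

At the optimum: soil uses 102 of 102 (binding); equipment uses 210 of 210 (binding).
Dual feasibility on the basic columns requires 2·y_soil + 5·y_equipment = 52.5, 3·y_soil + 6·y_equipment = 66.
→ y_soil = 5 and y_equipment = 8.5.
Reduced cost of walkways: c₃ − yᵀa₃ = 59.5 − (5·4 + 8.5·5) = 59.5 − 62.5 = -3.

-3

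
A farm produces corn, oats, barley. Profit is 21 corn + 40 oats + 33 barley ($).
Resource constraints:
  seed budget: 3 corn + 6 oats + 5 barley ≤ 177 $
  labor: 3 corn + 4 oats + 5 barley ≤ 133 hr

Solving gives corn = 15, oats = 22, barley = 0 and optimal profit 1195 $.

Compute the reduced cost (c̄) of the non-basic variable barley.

-2

Both seed budget and labor are binding at x*.
From A_Bᵀ y = c: 3·y_seed budget + 3·y_labor = 21; 6·y_seed budget + 4·y_labor = 40.
Solving: y_seed budget = 6, y_labor = 1.
Reduced cost of barley: c₃ − yᵀa₃ = 33 − (6·5 + 1·5) = 33 − 35 = -2.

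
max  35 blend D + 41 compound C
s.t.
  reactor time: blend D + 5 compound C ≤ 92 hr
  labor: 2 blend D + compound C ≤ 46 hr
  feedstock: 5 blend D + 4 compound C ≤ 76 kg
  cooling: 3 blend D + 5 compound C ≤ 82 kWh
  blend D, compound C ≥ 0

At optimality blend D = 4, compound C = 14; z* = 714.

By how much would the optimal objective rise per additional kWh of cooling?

5

At the optimum: reactor time uses 74 of 92 (slack = 18); labor uses 22 of 46 (slack = 24); feedstock uses 76 of 76 (binding); cooling uses 82 of 82 (binding).
By complementary slackness, y = 0 for the non-binding constraints.
Dual feasibility on the basic columns requires 5·y_feedstock + 3·y_cooling = 35, 4·y_feedstock + 5·y_cooling = 41.
→ y_feedstock = 4 and y_cooling = 5.
Shadow price of cooling = 5.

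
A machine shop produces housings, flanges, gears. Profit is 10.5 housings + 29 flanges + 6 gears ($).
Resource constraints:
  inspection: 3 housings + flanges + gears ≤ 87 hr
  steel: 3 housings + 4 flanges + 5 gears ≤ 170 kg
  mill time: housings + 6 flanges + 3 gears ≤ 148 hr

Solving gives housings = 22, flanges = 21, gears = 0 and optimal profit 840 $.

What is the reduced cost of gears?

-9.5

At the optimum: inspection uses 87 of 87 (binding); steel uses 150 of 170 (slack = 20); mill time uses 148 of 148 (binding).
Since steel is not tight, its dual is 0.
The binding rows give the dual system: 3·y_inspection + 1·y_mill time = 10.5 and 1·y_inspection + 6·y_mill time = 29.
Solving: y_inspection = 2, y_mill time = 4.5.
Reduced cost of gears: c₃ − yᵀa₃ = 6 − (2·1 + 4.5·3) = 6 − 15.5 = -9.5.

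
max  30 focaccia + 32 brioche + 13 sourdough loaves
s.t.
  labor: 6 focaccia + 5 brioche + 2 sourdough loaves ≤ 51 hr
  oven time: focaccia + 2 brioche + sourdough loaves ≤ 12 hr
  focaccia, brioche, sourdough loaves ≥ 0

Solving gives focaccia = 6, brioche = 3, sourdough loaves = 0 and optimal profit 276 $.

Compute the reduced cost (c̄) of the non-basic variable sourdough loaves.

Both labor and oven time are binding at x*.
From A_Bᵀ y = c: 6·y_labor + 1·y_oven time = 30; 5·y_labor + 2·y_oven time = 32.
→ y_labor = 4 and y_oven time = 6.
Reduced cost of sourdough loaves: c₃ − yᵀa₃ = 13 − (4·2 + 6·1) = 13 − 14 = -1.

-1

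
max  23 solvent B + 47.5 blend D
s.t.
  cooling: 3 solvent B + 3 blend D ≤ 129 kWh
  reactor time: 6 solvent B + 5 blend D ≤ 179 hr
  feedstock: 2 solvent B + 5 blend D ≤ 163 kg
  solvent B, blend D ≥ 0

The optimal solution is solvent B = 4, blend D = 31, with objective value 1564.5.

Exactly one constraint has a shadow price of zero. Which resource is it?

cooling: 105/129 (slack 24)
reactor time: 179/179 (binding)
feedstock: 163/163 (binding)
By complementary slackness, a constraint with positive slack has shadow price 0 → cooling.

cooling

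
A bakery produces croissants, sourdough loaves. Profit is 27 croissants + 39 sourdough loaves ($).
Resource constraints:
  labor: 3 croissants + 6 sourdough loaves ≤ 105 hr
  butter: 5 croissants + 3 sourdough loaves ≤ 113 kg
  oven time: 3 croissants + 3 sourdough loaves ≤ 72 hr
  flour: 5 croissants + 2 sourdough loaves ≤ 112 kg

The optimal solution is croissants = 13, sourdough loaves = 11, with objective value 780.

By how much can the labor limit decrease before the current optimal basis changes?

Binding constraints: labor, oven time. The basis is B = [[3,6],[3,3]] with det -9.
Per unit decrease in labor, x* moves by d = (0.3333, -0.3333).
The basis stays optimal until butter becomes binding; allowable decrease = 22.5 hr.

22.5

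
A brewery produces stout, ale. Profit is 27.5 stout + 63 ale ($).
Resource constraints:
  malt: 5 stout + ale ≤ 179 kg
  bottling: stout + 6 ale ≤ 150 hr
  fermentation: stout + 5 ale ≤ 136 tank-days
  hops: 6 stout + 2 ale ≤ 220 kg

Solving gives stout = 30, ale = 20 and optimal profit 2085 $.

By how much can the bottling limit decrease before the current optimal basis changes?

76.5

Binding constraints: bottling, hops. The basis is B = [[1,6],[6,2]] with det -34.
Per unit decrease in bottling, x* moves by d = (0.0588, -0.1765).
The basis stays optimal until malt becomes binding; allowable decrease = 76.5 hr.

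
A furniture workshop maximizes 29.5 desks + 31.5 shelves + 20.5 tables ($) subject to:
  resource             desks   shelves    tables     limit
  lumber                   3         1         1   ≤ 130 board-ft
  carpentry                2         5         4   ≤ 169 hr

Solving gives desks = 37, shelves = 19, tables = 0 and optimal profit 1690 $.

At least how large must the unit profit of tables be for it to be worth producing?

26.5

Check each constraint at x*: lumber 130/130 (tight); carpentry 169/169 (tight).
Dual feasibility on the basic columns requires 3·y_lumber + 2·y_carpentry = 29.5, 1·y_lumber + 5·y_carpentry = 31.5.
Solving: y_lumber = 6.5, y_carpentry = 5.
tables enters the basis when its profit ≥ yᵀa₃ = 6.5·1 + 5·4 = 26.5.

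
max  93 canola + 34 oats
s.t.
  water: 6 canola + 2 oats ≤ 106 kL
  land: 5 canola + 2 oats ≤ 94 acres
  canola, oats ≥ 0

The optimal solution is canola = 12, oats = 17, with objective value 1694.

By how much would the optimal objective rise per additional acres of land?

At the optimum: water uses 106 of 106 (binding); land uses 94 of 94 (binding).
The binding rows give the dual system: 6·y_water + 5·y_land = 93 and 2·y_water + 2·y_land = 34.
This yields shadow prices y_water = 8, y_land = 9.
Shadow price of land = 9.

9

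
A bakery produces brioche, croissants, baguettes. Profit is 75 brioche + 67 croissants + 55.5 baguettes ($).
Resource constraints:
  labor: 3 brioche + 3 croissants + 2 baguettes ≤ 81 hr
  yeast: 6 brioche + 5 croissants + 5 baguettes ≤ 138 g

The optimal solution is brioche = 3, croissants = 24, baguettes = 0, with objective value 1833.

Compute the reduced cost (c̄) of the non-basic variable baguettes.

-2.5

At the optimum: labor uses 81 of 81 (binding); yeast uses 138 of 138 (binding).
Dual feasibility on the basic columns requires 3·y_labor + 6·y_yeast = 75, 3·y_labor + 5·y_yeast = 67.
→ y_labor = 9 and y_yeast = 8.
Reduced cost of baguettes: c₃ − yᵀa₃ = 55.5 − (9·2 + 8·5) = 55.5 − 58 = -2.5.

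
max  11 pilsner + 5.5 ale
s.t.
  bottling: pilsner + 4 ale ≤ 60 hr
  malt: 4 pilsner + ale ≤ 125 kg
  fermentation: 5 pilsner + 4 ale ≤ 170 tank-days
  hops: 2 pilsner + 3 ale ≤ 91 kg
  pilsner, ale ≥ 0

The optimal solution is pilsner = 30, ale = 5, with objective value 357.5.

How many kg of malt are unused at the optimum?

malt used = 4·30 + 1·5 = 125; slack = 125 − 125 = 0.

0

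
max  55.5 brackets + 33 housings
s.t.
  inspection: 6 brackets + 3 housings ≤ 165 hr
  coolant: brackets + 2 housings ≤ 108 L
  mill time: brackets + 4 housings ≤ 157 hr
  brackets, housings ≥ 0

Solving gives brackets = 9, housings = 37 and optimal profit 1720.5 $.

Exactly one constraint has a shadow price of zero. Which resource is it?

inspection: 165/165 (binding)
coolant: 83/108 (slack 25)
mill time: 157/157 (binding)
By complementary slackness, a constraint with positive slack has shadow price 0 → coolant.

coolant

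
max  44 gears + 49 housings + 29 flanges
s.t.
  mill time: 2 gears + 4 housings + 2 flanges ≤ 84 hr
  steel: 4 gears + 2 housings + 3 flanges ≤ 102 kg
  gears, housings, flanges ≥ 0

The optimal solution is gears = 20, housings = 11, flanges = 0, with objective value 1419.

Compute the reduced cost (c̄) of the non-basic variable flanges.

-8.5

Check each constraint at x*: mill time 84/84 (tight); steel 102/102 (tight).
From A_Bᵀ y = c: 2·y_mill time + 4·y_steel = 44; 4·y_mill time + 2·y_steel = 49.
Solving: y_mill time = 9, y_steel = 6.5.
Reduced cost of flanges: c₃ − yᵀa₃ = 29 − (9·2 + 6.5·3) = 29 − 37.5 = -8.5.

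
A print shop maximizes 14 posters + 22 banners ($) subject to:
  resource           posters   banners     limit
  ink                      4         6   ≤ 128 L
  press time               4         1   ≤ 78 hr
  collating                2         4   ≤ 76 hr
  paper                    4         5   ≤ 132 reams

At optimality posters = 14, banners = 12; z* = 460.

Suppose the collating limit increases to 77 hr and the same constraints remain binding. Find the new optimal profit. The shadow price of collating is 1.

Δb = 1, so new z* = 460 + (1)·(1) = 460 + 1 = 461.

461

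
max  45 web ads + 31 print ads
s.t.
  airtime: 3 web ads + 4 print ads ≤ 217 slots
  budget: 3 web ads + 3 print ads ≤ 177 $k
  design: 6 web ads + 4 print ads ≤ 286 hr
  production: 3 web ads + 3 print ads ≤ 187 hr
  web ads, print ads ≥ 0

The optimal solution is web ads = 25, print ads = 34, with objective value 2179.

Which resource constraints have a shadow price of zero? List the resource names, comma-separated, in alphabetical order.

airtime: 211/217 (slack 6)
budget: 177/177 (binding)
design: 286/286 (binding)
production: 177/187 (slack 10)
By complementary slackness, a constraint with positive slack has shadow price 0 → airtime, production.

airtime, production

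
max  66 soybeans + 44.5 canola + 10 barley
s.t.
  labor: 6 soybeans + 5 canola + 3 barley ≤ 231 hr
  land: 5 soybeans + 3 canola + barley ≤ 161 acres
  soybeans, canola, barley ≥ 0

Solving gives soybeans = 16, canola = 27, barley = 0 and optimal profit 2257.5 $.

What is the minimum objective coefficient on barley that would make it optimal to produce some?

At the optimum: labor uses 231 of 231 (binding); land uses 161 of 161 (binding).
The binding rows give the dual system: 6·y_labor + 5·y_land = 66 and 5·y_labor + 3·y_land = 44.5.
Solving: y_labor = 3.5, y_land = 9.
barley enters the basis when its profit ≥ yᵀa₃ = 3.5·3 + 9·1 = 19.5.

19.5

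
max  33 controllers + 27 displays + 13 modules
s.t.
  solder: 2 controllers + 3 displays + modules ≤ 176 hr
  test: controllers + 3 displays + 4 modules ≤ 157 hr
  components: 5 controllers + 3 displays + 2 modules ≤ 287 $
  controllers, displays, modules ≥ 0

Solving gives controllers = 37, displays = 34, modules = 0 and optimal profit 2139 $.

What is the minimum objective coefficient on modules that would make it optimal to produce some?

At the optimum: solder uses 176 of 176 (binding); test uses 139 of 157 (slack = 18); components uses 287 of 287 (binding).
Slack constraints have shadow price 0 (complementary slackness).
From A_Bᵀ y = c: 2·y_solder + 5·y_components = 33; 3·y_solder + 3·y_components = 27.
This yields shadow prices y_solder = 4, y_components = 5.
modules enters the basis when its profit ≥ yᵀa₃ = 4·1 + 5·2 = 14.

14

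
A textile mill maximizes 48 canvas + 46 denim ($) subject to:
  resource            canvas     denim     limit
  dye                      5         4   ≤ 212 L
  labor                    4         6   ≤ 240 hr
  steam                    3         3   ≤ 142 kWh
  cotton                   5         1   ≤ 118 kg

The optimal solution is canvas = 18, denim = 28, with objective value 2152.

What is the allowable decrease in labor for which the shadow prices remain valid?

Binding constraints: labor, cotton. The basis is B = [[4,6],[5,1]] with det -26.
Per unit decrease in labor, x* moves by d = (0.0385, -0.1923).
The basis stays optimal until denim reaches 0; allowable decrease = 145.6 hr.

145.6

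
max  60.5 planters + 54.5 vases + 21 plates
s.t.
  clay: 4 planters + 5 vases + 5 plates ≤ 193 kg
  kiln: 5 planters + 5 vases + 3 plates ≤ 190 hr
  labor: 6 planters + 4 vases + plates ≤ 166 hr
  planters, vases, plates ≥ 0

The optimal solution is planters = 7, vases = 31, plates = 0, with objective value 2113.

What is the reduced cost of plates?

-7.5

At the optimum: clay uses 183 of 193 (slack = 10); kiln uses 190 of 190 (binding); labor uses 166 of 166 (binding).
By complementary slackness, y = 0 for the non-binding constraint.
Dual feasibility on the basic columns requires 5·y_kiln + 6·y_labor = 60.5, 5·y_kiln + 4·y_labor = 54.5.
This yields shadow prices y_kiln = 8.5, y_labor = 3.
Reduced cost of plates: c₃ − yᵀa₃ = 21 − (8.5·3 + 3·1) = 21 − 28.5 = -7.5.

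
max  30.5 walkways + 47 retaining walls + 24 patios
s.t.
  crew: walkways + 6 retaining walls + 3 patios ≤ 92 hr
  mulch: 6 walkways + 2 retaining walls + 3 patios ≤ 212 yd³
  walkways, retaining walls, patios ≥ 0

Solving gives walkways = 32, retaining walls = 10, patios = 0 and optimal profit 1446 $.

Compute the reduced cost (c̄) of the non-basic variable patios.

-7.5

Check each constraint at x*: crew 92/92 (tight); mulch 212/212 (tight).
The binding rows give the dual system: 1·y_crew + 6·y_mulch = 30.5 and 6·y_crew + 2·y_mulch = 47.
This yields shadow prices y_crew = 6.5, y_mulch = 4.
Reduced cost of patios: c₃ − yᵀa₃ = 24 − (6.5·3 + 4·3) = 24 − 31.5 = -7.5.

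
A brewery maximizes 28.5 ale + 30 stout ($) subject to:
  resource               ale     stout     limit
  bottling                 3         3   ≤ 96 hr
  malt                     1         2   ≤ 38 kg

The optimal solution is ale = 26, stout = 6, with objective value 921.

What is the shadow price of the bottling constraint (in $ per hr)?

At the optimum: bottling uses 96 of 96 (binding); malt uses 38 of 38 (binding).
Dual feasibility on the basic columns requires 3·y_bottling + 1·y_malt = 28.5, 3·y_bottling + 2·y_malt = 30.
Solving: y_bottling = 9, y_malt = 1.5.
Shadow price of bottling = 9.

9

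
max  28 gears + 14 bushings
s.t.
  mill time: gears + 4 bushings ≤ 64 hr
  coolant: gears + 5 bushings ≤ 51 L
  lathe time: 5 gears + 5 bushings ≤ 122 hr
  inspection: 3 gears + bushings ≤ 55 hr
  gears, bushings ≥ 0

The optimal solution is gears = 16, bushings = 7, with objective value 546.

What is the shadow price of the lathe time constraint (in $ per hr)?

0

Binding: coolant and inspection. Non-binding: mill time (20 unused), lathe time (7 unused).
Since mill time, lathe time are not tight, their duals are 0.
The binding rows give the dual system: 1·y_coolant + 3·y_inspection = 28 and 5·y_coolant + 1·y_inspection = 14.
Solving: y_coolant = 1, y_inspection = 9.
Shadow price of lathe time = 0.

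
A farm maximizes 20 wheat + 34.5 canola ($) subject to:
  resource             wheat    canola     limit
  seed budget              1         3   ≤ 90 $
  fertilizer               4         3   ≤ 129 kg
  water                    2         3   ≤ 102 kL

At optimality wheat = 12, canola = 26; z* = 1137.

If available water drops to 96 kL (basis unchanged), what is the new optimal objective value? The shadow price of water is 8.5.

1086

Δb = -6, so new z* = 1137 + (8.5)·(-6) = 1137 − 51 = 1086.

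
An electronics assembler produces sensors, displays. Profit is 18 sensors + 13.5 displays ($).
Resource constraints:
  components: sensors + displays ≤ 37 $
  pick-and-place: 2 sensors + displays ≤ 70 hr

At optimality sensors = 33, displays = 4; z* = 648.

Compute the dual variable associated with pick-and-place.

4.5

At the optimum: components uses 37 of 37 (binding); pick-and-place uses 70 of 70 (binding).
Dual feasibility on the basic columns requires 1·y_components + 2·y_pick-and-place = 18, 1·y_components + 1·y_pick-and-place = 13.5.
This yields shadow prices y_components = 9, y_pick-and-place = 4.5.
Shadow price of pick-and-place = 4.5.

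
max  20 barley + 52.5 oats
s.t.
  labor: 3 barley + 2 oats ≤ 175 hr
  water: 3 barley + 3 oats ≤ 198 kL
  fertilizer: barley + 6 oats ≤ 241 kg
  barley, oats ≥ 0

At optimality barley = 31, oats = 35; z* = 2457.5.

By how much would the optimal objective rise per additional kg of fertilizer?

6.5

At the optimum: labor uses 163 of 175 (slack = 12); water uses 198 of 198 (binding); fertilizer uses 241 of 241 (binding).
Slack constraints have shadow price 0 (complementary slackness).
The binding rows give the dual system: 3·y_water + 1·y_fertilizer = 20 and 3·y_water + 6·y_fertilizer = 52.5.
This yields shadow prices y_water = 4.5, y_fertilizer = 6.5.
Shadow price of fertilizer = 6.5.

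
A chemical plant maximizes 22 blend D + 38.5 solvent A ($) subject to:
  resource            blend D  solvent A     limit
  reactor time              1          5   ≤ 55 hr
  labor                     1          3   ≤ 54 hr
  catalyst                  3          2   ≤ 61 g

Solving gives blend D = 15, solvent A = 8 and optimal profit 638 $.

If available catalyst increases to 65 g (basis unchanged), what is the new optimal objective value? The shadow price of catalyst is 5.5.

660

Δb = 4, so new z* = 638 + (5.5)·(4) = 638 + 22 = 660.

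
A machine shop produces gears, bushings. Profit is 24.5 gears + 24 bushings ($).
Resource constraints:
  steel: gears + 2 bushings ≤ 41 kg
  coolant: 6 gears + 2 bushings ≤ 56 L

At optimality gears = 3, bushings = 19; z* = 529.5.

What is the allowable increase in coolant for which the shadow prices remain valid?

Binding constraints: steel, coolant. The basis is B = [[1,2],[6,2]] with det -10.
Per unit increase in coolant, x* moves by d = (0.2, -0.1).
The basis stays optimal until bushings reaches 0; allowable increase = 190 L.

190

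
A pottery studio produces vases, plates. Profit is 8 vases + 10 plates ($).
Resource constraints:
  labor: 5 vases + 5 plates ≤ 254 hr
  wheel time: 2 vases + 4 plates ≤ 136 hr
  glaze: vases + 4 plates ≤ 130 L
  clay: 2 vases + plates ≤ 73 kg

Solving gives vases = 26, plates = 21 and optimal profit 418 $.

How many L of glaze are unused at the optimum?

20

glaze used = 1·26 + 4·21 = 110; slack = 130 − 110 = 20.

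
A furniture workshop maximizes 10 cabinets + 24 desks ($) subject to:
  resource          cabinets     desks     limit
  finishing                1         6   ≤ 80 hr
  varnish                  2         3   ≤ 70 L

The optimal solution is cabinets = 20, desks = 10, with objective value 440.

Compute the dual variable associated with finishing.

Both finishing and varnish are binding at x*.
The binding rows give the dual system: 1·y_finishing + 2·y_varnish = 10 and 6·y_finishing + 3·y_varnish = 24.
Solving: y_finishing = 2, y_varnish = 4.
Shadow price of finishing = 2.

2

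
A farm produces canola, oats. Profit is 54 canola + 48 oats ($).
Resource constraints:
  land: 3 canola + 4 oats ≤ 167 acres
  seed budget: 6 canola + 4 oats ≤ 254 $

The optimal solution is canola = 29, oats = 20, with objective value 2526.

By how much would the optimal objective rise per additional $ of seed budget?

6

Check each constraint at x*: land 167/167 (tight); seed budget 254/254 (tight).
The binding rows give the dual system: 3·y_land + 6·y_seed budget = 54 and 4·y_land + 4·y_seed budget = 48.
This yields shadow prices y_land = 6, y_seed budget = 6.
Shadow price of seed budget = 6.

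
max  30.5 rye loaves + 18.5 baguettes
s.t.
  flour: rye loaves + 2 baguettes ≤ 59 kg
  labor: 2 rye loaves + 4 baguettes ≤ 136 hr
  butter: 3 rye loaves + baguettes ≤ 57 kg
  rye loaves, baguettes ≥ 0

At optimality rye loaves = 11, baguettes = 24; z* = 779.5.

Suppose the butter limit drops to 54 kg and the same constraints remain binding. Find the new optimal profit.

754

Check each constraint at x*: flour 59/59 (tight); labor 118/136 (slack 18); butter 57/57 (tight).
By complementary slackness, y = 0 for the non-binding constraint.
Dual feasibility on the basic columns requires 1·y_flour + 3·y_butter = 30.5, 2·y_flour + 1·y_butter = 18.5.
Solving: y_flour = 5, y_butter = 8.5.
Δz = y_butter·Δb = 8.5 × (-3) = -25.5, so new z* = 779.5 − 25.5 = 754.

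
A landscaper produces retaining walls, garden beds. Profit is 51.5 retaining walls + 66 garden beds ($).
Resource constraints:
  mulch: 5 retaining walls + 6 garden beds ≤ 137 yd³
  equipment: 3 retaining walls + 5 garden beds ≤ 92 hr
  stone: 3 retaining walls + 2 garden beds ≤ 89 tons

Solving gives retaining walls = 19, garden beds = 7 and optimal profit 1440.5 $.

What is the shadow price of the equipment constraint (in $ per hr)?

3

Check each constraint at x*: mulch 137/137 (tight); equipment 92/92 (tight); stone 71/89 (slack 18).
Slack constraints have shadow price 0 (complementary slackness).
From A_Bᵀ y = c: 5·y_mulch + 3·y_equipment = 51.5; 6·y_mulch + 5·y_equipment = 66.
Solving: y_mulch = 8.5, y_equipment = 3.
Shadow price of equipment = 3.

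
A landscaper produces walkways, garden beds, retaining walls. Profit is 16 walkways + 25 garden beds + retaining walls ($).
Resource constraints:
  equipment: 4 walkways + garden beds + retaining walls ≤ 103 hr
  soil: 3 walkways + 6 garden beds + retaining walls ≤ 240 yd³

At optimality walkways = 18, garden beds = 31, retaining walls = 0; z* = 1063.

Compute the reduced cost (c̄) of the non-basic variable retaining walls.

-4

Both equipment and soil are binding at x*.
From A_Bᵀ y = c: 4·y_equipment + 3·y_soil = 16; 1·y_equipment + 6·y_soil = 25.
This yields shadow prices y_equipment = 1, y_soil = 4.
Reduced cost of retaining walls: c₃ − yᵀa₃ = 1 − (1·1 + 4·1) = 1 − 5 = -4.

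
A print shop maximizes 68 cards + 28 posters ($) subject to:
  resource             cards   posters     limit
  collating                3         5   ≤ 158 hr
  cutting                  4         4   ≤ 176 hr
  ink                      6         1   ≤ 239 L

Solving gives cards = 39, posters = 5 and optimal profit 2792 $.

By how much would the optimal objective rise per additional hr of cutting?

5

Check each constraint at x*: collating 142/158 (slack 16); cutting 176/176 (tight); ink 239/239 (tight).
Since collating is not tight, its dual is 0.
The binding rows give the dual system: 4·y_cutting + 6·y_ink = 68 and 4·y_cutting + 1·y_ink = 28.
Solving: y_cutting = 5, y_ink = 8.
Shadow price of cutting = 5.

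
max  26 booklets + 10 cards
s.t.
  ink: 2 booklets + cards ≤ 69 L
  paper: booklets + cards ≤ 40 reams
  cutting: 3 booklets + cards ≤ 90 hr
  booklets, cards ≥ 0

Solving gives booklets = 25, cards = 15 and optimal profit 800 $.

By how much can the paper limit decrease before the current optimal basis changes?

10

Binding constraints: paper, cutting. The basis is B = [[1,1],[3,1]] with det -2.
Per unit decrease in paper, x* moves by d = (0.5, -1.5).
The basis stays optimal until cards reaches 0; allowable decrease = 10 reams.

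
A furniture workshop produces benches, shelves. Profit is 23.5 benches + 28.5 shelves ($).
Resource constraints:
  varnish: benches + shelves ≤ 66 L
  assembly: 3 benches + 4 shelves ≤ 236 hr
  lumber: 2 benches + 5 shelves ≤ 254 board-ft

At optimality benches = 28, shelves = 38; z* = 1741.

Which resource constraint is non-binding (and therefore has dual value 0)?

varnish: 66/66 (binding)
assembly: 236/236 (binding)
lumber: 246/254 (slack 8)
By complementary slackness, a constraint with positive slack has shadow price 0 → lumber.

lumber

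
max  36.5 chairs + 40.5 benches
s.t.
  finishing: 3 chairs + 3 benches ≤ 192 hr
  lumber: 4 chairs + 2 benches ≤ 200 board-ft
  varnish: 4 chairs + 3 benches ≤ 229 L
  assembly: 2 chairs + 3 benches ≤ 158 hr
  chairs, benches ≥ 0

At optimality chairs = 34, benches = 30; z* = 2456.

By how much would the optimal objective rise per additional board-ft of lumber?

Check each constraint at x*: finishing 192/192 (tight); lumber 196/200 (slack 4); varnish 226/229 (slack 3); assembly 158/158 (tight).
Slack constraints have shadow price 0 (complementary slackness).
The binding rows give the dual system: 3·y_finishing + 2·y_assembly = 36.5 and 3·y_finishing + 3·y_assembly = 40.5.
This yields shadow prices y_finishing = 9.5, y_assembly = 4.
Shadow price of lumber = 0.

0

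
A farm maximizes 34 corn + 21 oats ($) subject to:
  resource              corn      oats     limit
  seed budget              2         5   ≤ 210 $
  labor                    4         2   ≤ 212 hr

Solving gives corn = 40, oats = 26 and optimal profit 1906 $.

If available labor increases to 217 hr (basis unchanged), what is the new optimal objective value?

Check each constraint at x*: seed budget 210/210 (tight); labor 212/212 (tight).
Dual feasibility on the basic columns requires 2·y_seed budget + 4·y_labor = 34, 5·y_seed budget + 2·y_labor = 21.
This yields shadow prices y_seed budget = 1, y_labor = 8.
Δz = y_labor·Δb = 8 × (5) = 40, so new z* = 1906 + 40 = 1946.

1946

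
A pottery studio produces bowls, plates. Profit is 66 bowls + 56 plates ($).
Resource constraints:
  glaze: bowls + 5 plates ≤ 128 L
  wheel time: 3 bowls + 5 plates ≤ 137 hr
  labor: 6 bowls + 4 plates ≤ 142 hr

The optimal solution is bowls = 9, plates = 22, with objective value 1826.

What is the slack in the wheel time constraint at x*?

0

wheel time used = 3·9 + 5·22 = 137; slack = 137 − 137 = 0.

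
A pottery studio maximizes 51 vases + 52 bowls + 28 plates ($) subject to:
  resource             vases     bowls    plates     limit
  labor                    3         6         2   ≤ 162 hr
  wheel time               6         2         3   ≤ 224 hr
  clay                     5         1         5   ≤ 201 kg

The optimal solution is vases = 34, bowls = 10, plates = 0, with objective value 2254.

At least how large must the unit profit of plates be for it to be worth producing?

29

Binding: labor and wheel time. Non-binding: clay (21 unused).
Slack constraints have shadow price 0 (complementary slackness).
Dual feasibility on the basic columns requires 3·y_labor + 6·y_wheel time = 51, 6·y_labor + 2·y_wheel time = 52.
This yields shadow prices y_labor = 7, y_wheel time = 5.
plates enters the basis when its profit ≥ yᵀa₃ = 7·2 + 5·3 = 29.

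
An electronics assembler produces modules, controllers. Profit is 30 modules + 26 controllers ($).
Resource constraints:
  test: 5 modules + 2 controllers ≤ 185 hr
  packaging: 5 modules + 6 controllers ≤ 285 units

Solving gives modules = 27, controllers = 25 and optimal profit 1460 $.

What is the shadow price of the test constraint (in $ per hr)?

Check each constraint at x*: test 185/185 (tight); packaging 285/285 (tight).
From A_Bᵀ y = c: 5·y_test + 5·y_packaging = 30; 2·y_test + 6·y_packaging = 26.
This yields shadow prices y_test = 2.5, y_packaging = 3.5.
Shadow price of test = 2.5.

2.5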